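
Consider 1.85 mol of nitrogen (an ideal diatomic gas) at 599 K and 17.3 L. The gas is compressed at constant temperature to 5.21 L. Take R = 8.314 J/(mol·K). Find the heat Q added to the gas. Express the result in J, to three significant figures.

Q ≈ -11100 J

Isothermal ⇒ ΔU = 0, so Q = W = nRT ln(V₂/V₁).
Q = (1.85)(8.314)(599) ln(5.21/17.3) = 9213 × -1.2 = -11057 J.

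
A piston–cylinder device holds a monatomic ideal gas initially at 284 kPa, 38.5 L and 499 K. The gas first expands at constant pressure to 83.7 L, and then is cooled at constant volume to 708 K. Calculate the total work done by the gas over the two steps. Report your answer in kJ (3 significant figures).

W_total ≈ 12.8 kJ

Step 1 (isobaric): W = PΔV = (284 kPa)(83.7 − 38.5 L) = 12837 J.
Step 2 (isochoric): W = 0 (constant volume).
W_total = 12837 + 0 = 12837 J.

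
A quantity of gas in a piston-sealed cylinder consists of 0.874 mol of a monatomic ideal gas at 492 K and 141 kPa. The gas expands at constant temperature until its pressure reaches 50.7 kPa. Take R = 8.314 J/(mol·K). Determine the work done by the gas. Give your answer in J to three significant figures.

Isothermal process: W = nRT ln(V₂/V₁) = nRT ln(P₁/P₂).
W = (0.874)(8.314)(492) × ln(141/50.7)
  = 3575 × ln(2.781) = 3575 × 1.023
W_by_gas = 3657 J.

W ≈ 3660 J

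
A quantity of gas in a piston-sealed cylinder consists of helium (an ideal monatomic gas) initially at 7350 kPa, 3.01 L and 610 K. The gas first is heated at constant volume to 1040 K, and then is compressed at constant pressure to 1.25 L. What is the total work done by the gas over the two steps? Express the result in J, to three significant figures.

Step 1 (isochoric): W = 0 (constant volume).
After step 1: P = 12531 kPa (V unchanged).
Step 2 (isobaric): W = PΔV = (12531 kPa)(1.25 − 3.01 L) = -22055 J.
W_total = 0 − 22055 = -22055 J.

W_total ≈ -22100 J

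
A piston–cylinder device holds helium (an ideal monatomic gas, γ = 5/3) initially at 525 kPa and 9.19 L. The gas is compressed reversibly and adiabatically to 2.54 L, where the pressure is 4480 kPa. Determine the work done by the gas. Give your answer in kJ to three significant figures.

W ≈ -9.83 kJ

Adiabatic: W = (P₁V₁ − P₂V₂)/(γ − 1) with γ = 5/3.
P₁V₁ = 4825 J, P₂V₂ = 11379 J.
W = (4825 − 11379) / 0.6667 = -9832 J.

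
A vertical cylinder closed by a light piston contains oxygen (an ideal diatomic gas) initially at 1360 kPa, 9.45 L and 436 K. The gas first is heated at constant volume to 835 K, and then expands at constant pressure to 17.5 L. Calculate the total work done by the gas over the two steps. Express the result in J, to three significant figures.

W_total ≈ 21000 J

Step 1 (isochoric): W = 0 (constant volume).
After step 1: P = 2605 kPa (V unchanged).
Step 2 (isobaric): W = PΔV = (2605 kPa)(17.5 − 9.45 L) = 20967 J.
W_total = 0 + 20967 = 20967 J.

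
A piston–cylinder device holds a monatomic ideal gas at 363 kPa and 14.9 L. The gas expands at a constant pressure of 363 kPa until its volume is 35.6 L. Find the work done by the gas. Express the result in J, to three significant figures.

Isobaric: W = P ΔV.
W = (363 kPa)(35.6 − 14.9 L) = (363)(20.7) = 7514 J.

W ≈ 7510 J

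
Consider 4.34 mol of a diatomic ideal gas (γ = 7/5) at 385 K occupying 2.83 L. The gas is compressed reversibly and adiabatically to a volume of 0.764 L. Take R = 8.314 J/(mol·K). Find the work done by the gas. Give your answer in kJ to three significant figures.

W ≈ -23.9 kJ

Adiabatic: TV^(γ−1) = const with γ = 7/5.
T₂ = T₁ (V₁/V₂)^(γ−1) = 385 × (2.83/0.764)^0.4 = 385 × 1.688 = 650 K.
W_by = nCᵥ(T₁ − T₂) = (4.34)(20.79)(385 − 650) = -23908 J.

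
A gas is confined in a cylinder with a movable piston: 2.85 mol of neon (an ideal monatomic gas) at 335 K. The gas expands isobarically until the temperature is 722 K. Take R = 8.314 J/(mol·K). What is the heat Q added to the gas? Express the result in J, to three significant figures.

Q ≈ 22900 J

Isobaric: W = nRΔT = (2.85)(8.314)(387) = 9170 J.
ΔU = nCᵥΔT with Cᵥ = 3R/2: ΔU = (2.85)(12.47)(387) = 13755 J.
Q = ΔU + W = 13755 + 9170 = 22925 J.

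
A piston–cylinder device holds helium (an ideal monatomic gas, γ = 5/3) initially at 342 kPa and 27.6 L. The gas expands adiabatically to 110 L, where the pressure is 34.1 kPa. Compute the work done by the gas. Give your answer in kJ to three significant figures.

Adiabatic: W = (P₁V₁ − P₂V₂)/(γ − 1) with γ = 5/3.
P₁V₁ = 9439 J, P₂V₂ = 3751 J.
W = (9439 − 3751) / 0.6667 = 8532 J.

W ≈ 8.53 kJ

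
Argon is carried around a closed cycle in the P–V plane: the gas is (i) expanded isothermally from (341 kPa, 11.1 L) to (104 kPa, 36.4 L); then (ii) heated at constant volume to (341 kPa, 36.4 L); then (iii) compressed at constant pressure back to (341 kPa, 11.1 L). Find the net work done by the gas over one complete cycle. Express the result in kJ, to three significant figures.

Leg (i): W = PᵢVᵢ ln(V_f/Vᵢ) = (3785) ln(36.4/11.1) = 4495 J.
Leg (ii): W = 0.
Leg (iii): W = PΔV = (341)(11.1 − 36.4) = -8627 J.
W_net = 4495 − 8627 = -4132 J.

W_net ≈ -4.13 kJ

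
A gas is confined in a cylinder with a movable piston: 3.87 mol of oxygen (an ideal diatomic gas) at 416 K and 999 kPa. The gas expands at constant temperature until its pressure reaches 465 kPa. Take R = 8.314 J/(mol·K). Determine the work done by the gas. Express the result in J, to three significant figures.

W ≈ 10200 J

Isothermal process: W = nRT ln(V₂/V₁) = nRT ln(P₁/P₂).
W = (3.87)(8.314)(416) × ln(999/465)
  = 13385 × ln(2.148) = 13385 × 0.7647
W_by_gas = 10236 J.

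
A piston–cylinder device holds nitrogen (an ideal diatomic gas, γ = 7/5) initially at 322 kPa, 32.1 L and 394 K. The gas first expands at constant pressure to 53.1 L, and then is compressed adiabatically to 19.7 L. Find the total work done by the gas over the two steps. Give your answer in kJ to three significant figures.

Step 1 (isobaric): W = PΔV = (322 kPa)(53.1 − 32.1 L) = 6762 J.
After step 1: P = 322 kPa, V = 53.1 L, T = 651.8 K.
Step 2 (adiabatic): W = (P₁V₁ − P₂V₂)/(γ−1) = (17098 − 25422)/0.4 = -20808 J.
W_total = 6762 − 20808 = -14046 J.

W_total ≈ -14.0 kJ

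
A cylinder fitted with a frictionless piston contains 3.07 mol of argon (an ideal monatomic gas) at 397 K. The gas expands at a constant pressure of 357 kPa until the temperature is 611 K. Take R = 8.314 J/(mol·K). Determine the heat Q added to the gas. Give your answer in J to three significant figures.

Isobaric: W = nRΔT = (3.07)(8.314)(214) = 5462 J.
ΔU = nCᵥΔT with Cᵥ = 3R/2: ΔU = (3.07)(12.47)(214) = 8193 J.
Q = ΔU + W = 8193 + 5462 = 13655 J.

Q ≈ 13700 J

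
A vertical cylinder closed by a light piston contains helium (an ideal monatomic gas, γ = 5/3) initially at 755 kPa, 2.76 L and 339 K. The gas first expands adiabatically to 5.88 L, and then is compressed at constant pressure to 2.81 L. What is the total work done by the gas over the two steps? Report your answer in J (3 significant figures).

Step 1 (adiabatic): W = (P₁V₁ − P₂V₂)/(γ−1) = (2084 − 1259)/0.667 = 1238 J.
After step 1: P = 214 kPa, V = 5.88 L, T = 204.7 K.
Step 2 (isobaric): W = PΔV = (214 kPa)(2.81 − 5.88 L) = -657.1 J.
W_total = 1238 − 657.1 = 580.7 J.

W_total ≈ 581 J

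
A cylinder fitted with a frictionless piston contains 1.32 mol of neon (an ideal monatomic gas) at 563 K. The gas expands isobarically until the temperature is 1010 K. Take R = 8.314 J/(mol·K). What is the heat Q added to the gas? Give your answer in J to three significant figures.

Q ≈ 12300 J

Isobaric: W = nRΔT = (1.32)(8.314)(447) = 4906 J.
ΔU = nCᵥΔT with Cᵥ = 3R/2: ΔU = (1.32)(12.47)(447) = 7358 J.
Q = ΔU + W = 7358 + 4906 = 12264 J.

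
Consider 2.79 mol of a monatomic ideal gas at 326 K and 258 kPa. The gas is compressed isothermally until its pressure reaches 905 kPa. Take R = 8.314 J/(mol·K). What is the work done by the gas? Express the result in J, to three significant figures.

Isothermal process: W = nRT ln(V₂/V₁) = nRT ln(P₁/P₂).
W = (2.79)(8.314)(326) × ln(258/905)
  = 7562 × ln(0.2851) = 7562 × -1.255
W_by_gas = -9490 J.

W ≈ -9490 J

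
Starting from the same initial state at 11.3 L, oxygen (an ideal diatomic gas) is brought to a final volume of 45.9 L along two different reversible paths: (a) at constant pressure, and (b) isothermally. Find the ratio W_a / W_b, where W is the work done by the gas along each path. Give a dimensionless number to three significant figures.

Path (a) isobaric: W = P₁(V₂ − V₁) → W_a/(P₁V₁) = 3.062.
Path (b) isothermal: W = P₁V₁ ln(V₂/V₁) → W_b/(P₁V₁) = 1.402.
W_a / W_b = 3.062 / 1.402 = 2.185.

W_a / W_b ≈ 2.18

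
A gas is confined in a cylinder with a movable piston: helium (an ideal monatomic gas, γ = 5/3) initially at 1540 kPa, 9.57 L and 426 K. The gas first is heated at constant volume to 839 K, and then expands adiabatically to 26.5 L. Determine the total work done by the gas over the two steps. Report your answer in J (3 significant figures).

W_total ≈ 21500 J

Step 1 (isochoric): W = 0 (constant volume).
After step 1: P = 3033 kPa (V unchanged).
Step 2 (adiabatic): W = (P₁V₁ − P₂V₂)/(γ−1) = (29026 − 14720)/0.667 = 21459 J.
W_total = 0 + 21459 = 21459 J.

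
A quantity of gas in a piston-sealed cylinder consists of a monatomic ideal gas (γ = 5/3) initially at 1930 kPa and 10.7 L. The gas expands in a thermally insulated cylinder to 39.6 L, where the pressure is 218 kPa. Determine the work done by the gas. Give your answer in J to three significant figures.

Adiabatic: W = (P₁V₁ − P₂V₂)/(γ − 1) with γ = 5/3.
P₁V₁ = 20651 J, P₂V₂ = 8633 J.
W = (20651 − 8633) / 0.6667 = 18027 J.

W ≈ 18000 J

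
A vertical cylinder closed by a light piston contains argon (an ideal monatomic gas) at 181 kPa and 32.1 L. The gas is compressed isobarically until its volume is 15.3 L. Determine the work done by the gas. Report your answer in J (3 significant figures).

W ≈ -3040 J

Isobaric: W = P ΔV.
W = (181 kPa)(15.3 − 32.1 L) = (181)(-16.8) = -3041 J.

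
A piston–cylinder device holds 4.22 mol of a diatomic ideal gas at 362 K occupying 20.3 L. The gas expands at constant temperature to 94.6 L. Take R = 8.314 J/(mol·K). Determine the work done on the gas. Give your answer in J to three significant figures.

W ≈ -19500 J

Isothermal: W = nRT ln(V₂/V₁).
W = (4.22)(8.314)(362) × ln(94.6/20.3)
  = 12701 × 1.539
W_by_gas = 19547 J; work on gas = −W_by = -19547 J.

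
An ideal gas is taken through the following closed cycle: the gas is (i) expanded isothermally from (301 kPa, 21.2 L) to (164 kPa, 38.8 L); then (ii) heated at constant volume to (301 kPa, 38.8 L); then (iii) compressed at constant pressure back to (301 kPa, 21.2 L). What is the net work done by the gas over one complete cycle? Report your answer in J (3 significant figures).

Leg (i): W = PᵢVᵢ ln(V_f/Vᵢ) = (6381) ln(38.8/21.2) = 3857 J.
Leg (ii): W = 0.
Leg (iii): W = PΔV = (301)(21.2 − 38.8) = -5298 J.
W_net = 3857 − 5298 = -1441 J.

W_net ≈ -1440 J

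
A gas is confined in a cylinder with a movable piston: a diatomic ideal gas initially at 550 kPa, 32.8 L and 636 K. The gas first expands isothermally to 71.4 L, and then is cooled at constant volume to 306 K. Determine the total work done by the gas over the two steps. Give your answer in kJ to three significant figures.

Step 1 (isothermal): W = P₁V₁ ln(V₂/V₁) = (18040) ln(71.4/32.8) = 14033 J.
Step 2 (isochoric): W = 0 (constant volume).
W_total = 14033 + 0 = 14033 J.

W_total ≈ 14.0 kJ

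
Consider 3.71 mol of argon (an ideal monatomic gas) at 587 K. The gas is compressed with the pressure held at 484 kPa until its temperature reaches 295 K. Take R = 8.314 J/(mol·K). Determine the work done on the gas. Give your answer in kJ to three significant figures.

Isobaric: W = P ΔV = nR ΔT.
W = (3.71)(8.314)(295 − 587) = -9007 J.
Work on gas = −W_by = 9007 J.

W ≈ 9.01 kJ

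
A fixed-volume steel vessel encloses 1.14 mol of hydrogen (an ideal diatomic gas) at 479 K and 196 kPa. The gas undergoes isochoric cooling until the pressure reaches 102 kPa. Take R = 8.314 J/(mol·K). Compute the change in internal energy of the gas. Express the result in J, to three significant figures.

ΔU ≈ -5440 J

Constant volume ⇒ W = 0, so Q = ΔU = nCᵥΔT with Cᵥ = 5R/2 = 20.79 J/(mol·K).
At constant V, T₂/T₁ = P₂/P₁ ⇒ ΔT = T₁(P₂/P₁ − 1) = 479·(102/196 − 1) = -229.7 K.
ΔU = (1.14)(20.79)(-229.7) = -5443 J.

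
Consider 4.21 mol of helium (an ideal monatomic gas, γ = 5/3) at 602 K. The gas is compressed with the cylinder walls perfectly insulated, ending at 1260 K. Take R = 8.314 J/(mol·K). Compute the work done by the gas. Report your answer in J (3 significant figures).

Adiabatic ⇒ Q = 0, so W_by = −ΔU = nCᵥ(T₁ − T₂).
Cᵥ = 3R/2 = 12.47 J/(mol·K).
W = (4.21)(12.47)(602 − 1260) = -34547 J.

W ≈ -34500 J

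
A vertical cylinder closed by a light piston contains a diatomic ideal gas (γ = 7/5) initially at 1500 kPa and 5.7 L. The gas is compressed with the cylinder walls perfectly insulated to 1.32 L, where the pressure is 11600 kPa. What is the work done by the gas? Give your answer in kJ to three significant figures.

W ≈ -16.9 kJ

Adiabatic: W = (P₁V₁ − P₂V₂)/(γ − 1) with γ = 7/5.
P₁V₁ = 8550 J, P₂V₂ = 15312 J.
W = (8550 − 15312) / 0.4 = -16905 J.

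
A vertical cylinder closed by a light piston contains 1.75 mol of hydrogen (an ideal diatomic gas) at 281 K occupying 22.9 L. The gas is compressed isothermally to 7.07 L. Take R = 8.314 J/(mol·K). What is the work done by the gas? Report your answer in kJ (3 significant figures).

Isothermal: W = nRT ln(V₂/V₁).
W = (1.75)(8.314)(281) × ln(7.07/22.9)
  = 4088 × -1.175
W_by_gas = -4805 J.

W ≈ -4.81 kJ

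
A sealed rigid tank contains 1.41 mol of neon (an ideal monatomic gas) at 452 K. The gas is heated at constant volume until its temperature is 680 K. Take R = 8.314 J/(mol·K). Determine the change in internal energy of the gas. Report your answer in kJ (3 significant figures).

ΔU ≈ 4.01 kJ

Constant volume ⇒ W = 0, so Q = ΔU = nCᵥΔT with Cᵥ = 3R/2 = 12.47 J/(mol·K).
ΔU = (1.41)(12.47)(680 − 452) = 4009 J.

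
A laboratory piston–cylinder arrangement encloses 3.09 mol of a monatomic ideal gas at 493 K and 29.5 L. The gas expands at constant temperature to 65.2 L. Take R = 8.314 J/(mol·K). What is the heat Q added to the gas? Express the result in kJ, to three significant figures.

Q ≈ 10.0 kJ

Isothermal ⇒ ΔU = 0, so Q = W = nRT ln(V₂/V₁).
Q = (3.09)(8.314)(493) ln(65.2/29.5) = 12665 × 0.7931 = 10044 J.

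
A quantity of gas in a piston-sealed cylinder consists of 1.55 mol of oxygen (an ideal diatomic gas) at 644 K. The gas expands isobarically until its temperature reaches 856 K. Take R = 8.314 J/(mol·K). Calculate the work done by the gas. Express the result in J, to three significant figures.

Isobaric: W = P ΔV = nR ΔT.
W = (1.55)(8.314)(856 − 644) = 2732 J.

W ≈ 2730 J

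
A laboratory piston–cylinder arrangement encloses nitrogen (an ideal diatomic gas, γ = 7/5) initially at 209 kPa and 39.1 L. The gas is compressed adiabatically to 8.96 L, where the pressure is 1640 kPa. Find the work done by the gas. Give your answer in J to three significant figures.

W ≈ -16300 J

Adiabatic: W = (P₁V₁ − P₂V₂)/(γ − 1) with γ = 7/5.
P₁V₁ = 8172 J, P₂V₂ = 14694 J.
W = (8172 − 14694) / 0.4 = -16306 J.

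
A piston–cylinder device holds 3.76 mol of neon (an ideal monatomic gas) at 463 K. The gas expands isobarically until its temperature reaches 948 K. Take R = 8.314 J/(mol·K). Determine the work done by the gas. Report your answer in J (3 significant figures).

W ≈ 15200 J

Isobaric: W = P ΔV = nR ΔT.
W = (3.76)(8.314)(948 − 463) = 15161 J.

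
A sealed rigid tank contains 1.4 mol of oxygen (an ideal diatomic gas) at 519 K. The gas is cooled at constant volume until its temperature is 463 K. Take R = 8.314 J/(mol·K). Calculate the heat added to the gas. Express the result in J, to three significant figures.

Constant volume ⇒ W = 0, so Q = ΔU = nCᵥΔT with Cᵥ = 5R/2 = 20.79 J/(mol·K).
ΔU = (1.4)(20.79)(463 − 519) = -1630 J.

Q ≈ -1630 J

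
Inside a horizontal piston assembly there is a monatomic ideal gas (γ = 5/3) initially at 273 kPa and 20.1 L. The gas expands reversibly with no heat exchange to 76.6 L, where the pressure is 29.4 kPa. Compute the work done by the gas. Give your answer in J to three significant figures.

W ≈ 4850 J

Adiabatic: W = (P₁V₁ − P₂V₂)/(γ − 1) with γ = 5/3.
P₁V₁ = 5487 J, P₂V₂ = 2252 J.
W = (5487 − 2252) / 0.6667 = 4853 J.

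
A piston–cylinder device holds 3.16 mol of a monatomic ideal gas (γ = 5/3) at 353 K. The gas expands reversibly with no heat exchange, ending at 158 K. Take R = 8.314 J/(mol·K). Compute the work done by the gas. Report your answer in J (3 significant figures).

Adiabatic ⇒ Q = 0, so W_by = −ΔU = nCᵥ(T₁ − T₂).
Cᵥ = 3R/2 = 12.47 J/(mol·K).
W = (3.16)(12.47)(353 − 158) = 7685 J.

W ≈ 7680 J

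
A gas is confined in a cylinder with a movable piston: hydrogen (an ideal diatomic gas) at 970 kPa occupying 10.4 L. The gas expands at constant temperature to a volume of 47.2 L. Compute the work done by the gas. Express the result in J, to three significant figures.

W ≈ 15300 J

Isothermal: W = nRT ln(V₂/V₁) = P₁V₁ ln(V₂/V₁).
P₁V₁ = (970 kPa)(10.4 L) = 10088 J.
W = 10088 × ln(47.2/10.4) = 10088 × 1.513
W_by_gas = 15259 J.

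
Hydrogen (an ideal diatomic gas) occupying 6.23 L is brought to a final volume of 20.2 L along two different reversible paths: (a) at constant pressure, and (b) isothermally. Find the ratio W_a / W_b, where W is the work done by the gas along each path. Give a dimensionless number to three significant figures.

W_a / W_b ≈ 1.91

Path (a) isobaric: W = P₁(V₂ − V₁) → W_a/(P₁V₁) = 2.242.
Path (b) isothermal: W = P₁V₁ ln(V₂/V₁) → W_b/(P₁V₁) = 1.176.
W_a / W_b = 2.242 / 1.176 = 1.906.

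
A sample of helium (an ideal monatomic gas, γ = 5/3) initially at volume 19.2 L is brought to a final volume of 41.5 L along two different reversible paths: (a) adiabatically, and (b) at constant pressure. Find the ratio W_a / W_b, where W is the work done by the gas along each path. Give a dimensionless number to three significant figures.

Path (a) adiabatic: W = P₁V₁(1 − (V₁/V₂)^(γ−1))/(γ−1) → W_a/(P₁V₁) = 0.6027.
Path (b) isobaric: W = P₁(V₂ − V₁) → W_b/(P₁V₁) = 1.161.
W_a / W_b = 0.6027 / 1.161 = 0.5189.

W_a / W_b ≈ 0.519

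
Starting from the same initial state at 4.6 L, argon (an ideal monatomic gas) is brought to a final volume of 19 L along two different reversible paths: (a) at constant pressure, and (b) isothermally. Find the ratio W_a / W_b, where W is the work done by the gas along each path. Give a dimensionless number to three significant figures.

Path (a) isobaric: W = P₁(V₂ − V₁) → W_a/(P₁V₁) = 3.13.
Path (b) isothermal: W = P₁V₁ ln(V₂/V₁) → W_b/(P₁V₁) = 1.418.
W_a / W_b = 3.13 / 1.418 = 2.207.

W_a / W_b ≈ 2.21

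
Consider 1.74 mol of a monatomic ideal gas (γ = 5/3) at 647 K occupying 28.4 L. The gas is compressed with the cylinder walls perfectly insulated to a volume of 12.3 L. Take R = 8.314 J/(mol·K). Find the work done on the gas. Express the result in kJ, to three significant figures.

Adiabatic: TV^(γ−1) = const with γ = 5/3.
T₂ = T₁ (V₁/V₂)^(γ−1) = 647 × (28.4/12.3)^0.667 = 647 × 1.747 = 1130 K.
W_by = nCᵥ(T₁ − T₂) = (1.74)(12.47)(647 − 1130) = -10487 J.
Work on gas = −W_by = 10487 J.

W ≈ 10.5 kJ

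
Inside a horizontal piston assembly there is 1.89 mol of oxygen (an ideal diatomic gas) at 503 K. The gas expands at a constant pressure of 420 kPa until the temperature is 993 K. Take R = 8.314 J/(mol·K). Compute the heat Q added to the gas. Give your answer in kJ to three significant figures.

Q ≈ 26.9 kJ

Isobaric: W = nRΔT = (1.89)(8.314)(490) = 7700 J.
ΔU = nCᵥΔT with Cᵥ = 5R/2: ΔU = (1.89)(20.79)(490) = 19249 J.
Q = ΔU + W = 19249 + 7700 = 26949 J.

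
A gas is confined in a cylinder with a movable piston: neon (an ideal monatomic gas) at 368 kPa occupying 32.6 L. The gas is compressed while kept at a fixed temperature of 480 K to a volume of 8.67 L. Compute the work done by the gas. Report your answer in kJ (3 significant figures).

W ≈ -15.9 kJ

Isothermal: W = nRT ln(V₂/V₁) = P₁V₁ ln(V₂/V₁).
P₁V₁ = (368 kPa)(32.6 L) = 11997 J.
W = 11997 × ln(8.67/32.6) = 11997 × -1.324
W_by_gas = -15889 J.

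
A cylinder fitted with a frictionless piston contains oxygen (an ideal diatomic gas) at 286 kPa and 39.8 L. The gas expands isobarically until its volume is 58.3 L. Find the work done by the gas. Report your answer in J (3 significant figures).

Isobaric: W = P ΔV.
W = (286 kPa)(58.3 − 39.8 L) = (286)(18.5) = 5291 J.

W ≈ 5290 J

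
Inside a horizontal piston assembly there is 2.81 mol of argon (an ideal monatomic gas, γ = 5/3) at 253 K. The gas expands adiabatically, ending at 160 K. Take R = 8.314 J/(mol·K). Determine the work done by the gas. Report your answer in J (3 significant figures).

W ≈ 3260 J

Adiabatic ⇒ Q = 0, so W_by = −ΔU = nCᵥ(T₁ − T₂).
Cᵥ = 3R/2 = 12.47 J/(mol·K).
W = (2.81)(12.47)(253 − 160) = 3259 J.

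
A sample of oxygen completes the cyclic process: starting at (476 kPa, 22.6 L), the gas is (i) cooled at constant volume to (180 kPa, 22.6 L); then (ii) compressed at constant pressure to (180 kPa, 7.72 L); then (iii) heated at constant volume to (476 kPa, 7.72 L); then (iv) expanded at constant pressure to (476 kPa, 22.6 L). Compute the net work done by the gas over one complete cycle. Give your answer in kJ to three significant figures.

Constant-volume legs do no work.
W(ii) = (180)(7.72 − 22.6) = -2678 J; W(iv) = (476)(22.6 − 7.72) = 7083 J.
W_net = -2678 + 7083 = 4404 J (the clockwise enclosed area).

W_net ≈ 4.40 kJ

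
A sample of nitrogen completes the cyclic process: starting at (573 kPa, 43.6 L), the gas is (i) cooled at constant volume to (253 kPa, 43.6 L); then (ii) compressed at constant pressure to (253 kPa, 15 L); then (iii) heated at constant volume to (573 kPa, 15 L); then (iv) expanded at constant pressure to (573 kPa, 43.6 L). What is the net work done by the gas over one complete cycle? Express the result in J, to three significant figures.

W_net ≈ 9150 J

Constant-volume legs do no work.
W(ii) = (253)(15 − 43.6) = -7236 J; W(iv) = (573)(43.6 − 15) = 16388 J.
W_net = -7236 + 16388 = 9152 J (the clockwise enclosed area).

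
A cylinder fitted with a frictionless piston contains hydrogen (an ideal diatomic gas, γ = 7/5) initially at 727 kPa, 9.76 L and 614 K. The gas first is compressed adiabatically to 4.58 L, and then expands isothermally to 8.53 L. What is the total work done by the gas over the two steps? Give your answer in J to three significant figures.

Step 1 (adiabatic): W = (P₁V₁ − P₂V₂)/(γ−1) = (7096 − 9603)/0.4 = -6269 J.
After step 1: P = 2097 kPa, V = 4.58 L, T = 831 K.
Step 2 (isothermal): W = P₁V₁ ln(V₂/V₁) = (9603) ln(8.53/4.58) = 5972 J.
W_total = -6269 + 5972 = -297.1 J.

W_total ≈ -297 J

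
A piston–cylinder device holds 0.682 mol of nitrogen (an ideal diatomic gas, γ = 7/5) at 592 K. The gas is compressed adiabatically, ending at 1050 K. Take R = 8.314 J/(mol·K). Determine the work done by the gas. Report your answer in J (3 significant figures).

Adiabatic ⇒ Q = 0, so W_by = −ΔU = nCᵥ(T₁ − T₂).
Cᵥ = 5R/2 = 20.79 J/(mol·K).
W = (0.682)(20.79)(592 − 1050) = -6492 J.

W ≈ -6490 J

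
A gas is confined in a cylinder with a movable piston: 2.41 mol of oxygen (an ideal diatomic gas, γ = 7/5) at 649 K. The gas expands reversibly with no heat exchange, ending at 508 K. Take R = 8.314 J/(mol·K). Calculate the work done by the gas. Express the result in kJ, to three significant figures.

Adiabatic ⇒ Q = 0, so W_by = −ΔU = nCᵥ(T₁ − T₂).
Cᵥ = 5R/2 = 20.79 J/(mol·K).
W = (2.41)(20.79)(649 − 508) = 7063 J.

W ≈ 7.06 kJ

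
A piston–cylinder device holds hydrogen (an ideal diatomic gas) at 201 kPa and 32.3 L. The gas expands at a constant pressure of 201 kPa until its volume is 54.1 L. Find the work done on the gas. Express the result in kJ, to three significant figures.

W ≈ -4.38 kJ

Isobaric: W = P ΔV.
W = (201 kPa)(54.1 − 32.3 L) = (201)(21.8) = 4382 J.
Work on gas = −W_by = -4382 J.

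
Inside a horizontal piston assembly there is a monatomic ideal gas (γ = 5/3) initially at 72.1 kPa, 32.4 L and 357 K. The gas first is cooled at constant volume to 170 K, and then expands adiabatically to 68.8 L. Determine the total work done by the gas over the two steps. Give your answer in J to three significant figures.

W_total ≈ 659 J

Step 1 (isochoric): W = 0 (constant volume).
After step 1: P = 34.33 kPa (V unchanged).
Step 2 (adiabatic): W = (P₁V₁ − P₂V₂)/(γ−1) = (1112 − 673.3)/0.667 = 658.6 J.
W_total = 0 + 658.6 = 658.6 J.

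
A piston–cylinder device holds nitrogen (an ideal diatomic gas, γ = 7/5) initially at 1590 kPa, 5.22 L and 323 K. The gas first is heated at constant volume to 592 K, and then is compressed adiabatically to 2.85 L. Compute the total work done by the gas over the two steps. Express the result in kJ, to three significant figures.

W_total ≈ -10.4 kJ

Step 1 (isochoric): W = 0 (constant volume).
After step 1: P = 2914 kPa (V unchanged).
Step 2 (adiabatic): W = (P₁V₁ − P₂V₂)/(γ−1) = (15212 − 19378)/0.4 = -10416 J.
W_total = 0 − 10416 = -10416 J.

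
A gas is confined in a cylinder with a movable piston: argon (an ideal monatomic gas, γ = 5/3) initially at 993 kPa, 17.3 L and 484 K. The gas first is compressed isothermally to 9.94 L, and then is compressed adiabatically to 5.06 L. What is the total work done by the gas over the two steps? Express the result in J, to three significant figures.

W_total ≈ -24200 J

Step 1 (isothermal): W = P₁V₁ ln(V₂/V₁) = (17179) ln(9.94/17.3) = -9520 J.
After step 1: P = 1728 kPa, V = 9.94 L, T = 484 K.
Step 2 (adiabatic): W = (P₁V₁ − P₂V₂)/(γ−1) = (17179 − 26945)/0.667 = -14650 J.
W_total = -9520 − 14650 = -24169 J.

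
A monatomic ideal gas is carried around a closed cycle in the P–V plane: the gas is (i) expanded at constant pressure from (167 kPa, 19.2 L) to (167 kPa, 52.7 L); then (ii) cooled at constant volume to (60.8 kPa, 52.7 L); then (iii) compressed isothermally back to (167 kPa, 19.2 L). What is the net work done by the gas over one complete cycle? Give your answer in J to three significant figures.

Leg (i): W = PΔV = (167)(52.7 − 19.2) = 5594 J.
Leg (ii): W = 0.
Leg (iii): W = PᵢVᵢ ln(V_f/Vᵢ) = (3204) ln(19.2/52.7) = -3235 J.
W_net = 5594 − 3235 = 2359 J.

W_net ≈ 2360 J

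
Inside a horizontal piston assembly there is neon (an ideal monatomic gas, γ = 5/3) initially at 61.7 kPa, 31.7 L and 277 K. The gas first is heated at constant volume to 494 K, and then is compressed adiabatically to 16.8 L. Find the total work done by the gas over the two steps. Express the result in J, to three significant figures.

W_total ≈ -2760 J

Step 1 (isochoric): W = 0 (constant volume).
After step 1: P = 110 kPa (V unchanged).
Step 2 (adiabatic): W = (P₁V₁ − P₂V₂)/(γ−1) = (3488 − 5326)/0.667 = -2757 J.
W_total = 0 − 2757 = -2757 J.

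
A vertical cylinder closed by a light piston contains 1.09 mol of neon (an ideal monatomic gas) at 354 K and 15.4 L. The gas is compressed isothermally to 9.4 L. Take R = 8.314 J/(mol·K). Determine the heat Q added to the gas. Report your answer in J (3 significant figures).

Q ≈ -1580 J

Isothermal ⇒ ΔU = 0, so Q = W = nRT ln(V₂/V₁).
Q = (1.09)(8.314)(354) ln(9.4/15.4) = 3208 × -0.4937 = -1584 J.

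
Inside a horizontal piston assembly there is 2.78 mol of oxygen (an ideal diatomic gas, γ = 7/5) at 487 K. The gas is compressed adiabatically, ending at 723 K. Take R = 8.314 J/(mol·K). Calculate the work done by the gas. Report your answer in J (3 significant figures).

W ≈ -13600 J

Adiabatic ⇒ Q = 0, so W_by = −ΔU = nCᵥ(T₁ − T₂).
Cᵥ = 5R/2 = 20.79 J/(mol·K).
W = (2.78)(20.79)(487 − 723) = -13637 J.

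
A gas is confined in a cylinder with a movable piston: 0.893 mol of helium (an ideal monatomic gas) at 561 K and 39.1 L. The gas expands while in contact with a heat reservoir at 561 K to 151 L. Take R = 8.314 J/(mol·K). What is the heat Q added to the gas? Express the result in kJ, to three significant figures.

Q ≈ 5.63 kJ

Isothermal ⇒ ΔU = 0, so Q = W = nRT ln(V₂/V₁).
Q = (0.893)(8.314)(561) ln(151/39.1) = 4165 × 1.351 = 5628 J.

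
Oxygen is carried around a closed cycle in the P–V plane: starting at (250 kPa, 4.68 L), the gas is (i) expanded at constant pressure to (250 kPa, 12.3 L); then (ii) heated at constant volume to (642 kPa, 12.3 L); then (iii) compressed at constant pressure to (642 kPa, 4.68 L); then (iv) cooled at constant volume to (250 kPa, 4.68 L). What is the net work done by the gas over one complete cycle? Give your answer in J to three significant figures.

W_net ≈ -2990 J

Constant-volume legs do no work.
W(i) = (250)(12.3 − 4.68) = 1905 J; W(iii) = (642)(4.68 − 12.3) = -4892 J.
W_net = 1905 − 4892 = -2987 J (the counter-clockwise enclosed area).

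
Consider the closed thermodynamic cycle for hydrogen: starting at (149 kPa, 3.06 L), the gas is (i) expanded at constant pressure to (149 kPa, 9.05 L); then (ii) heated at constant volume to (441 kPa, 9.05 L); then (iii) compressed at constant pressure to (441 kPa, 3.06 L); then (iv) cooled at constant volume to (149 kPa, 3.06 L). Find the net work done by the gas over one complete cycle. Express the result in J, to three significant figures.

W_net ≈ -1750 J

Constant-volume legs do no work.
W(i) = (149)(9.05 − 3.06) = 892.5 J; W(iii) = (441)(3.06 − 9.05) = -2642 J.
W_net = 892.5 − 2642 = -1749 J (the counter-clockwise enclosed area).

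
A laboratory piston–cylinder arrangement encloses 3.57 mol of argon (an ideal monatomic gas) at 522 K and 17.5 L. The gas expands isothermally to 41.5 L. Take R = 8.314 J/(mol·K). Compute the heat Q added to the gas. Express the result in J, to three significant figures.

Isothermal ⇒ ΔU = 0, so Q = W = nRT ln(V₂/V₁).
Q = (3.57)(8.314)(522) ln(41.5/17.5) = 15493 × 0.8635 = 13378 J.

Q ≈ 13400 J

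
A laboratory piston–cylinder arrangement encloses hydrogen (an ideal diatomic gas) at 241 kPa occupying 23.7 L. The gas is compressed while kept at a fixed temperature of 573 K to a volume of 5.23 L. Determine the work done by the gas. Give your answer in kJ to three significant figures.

Isothermal: W = nRT ln(V₂/V₁) = P₁V₁ ln(V₂/V₁).
P₁V₁ = (241 kPa)(23.7 L) = 5712 J.
W = 5712 × ln(5.23/23.7) = 5712 × -1.511
W_by_gas = -8631 J.

W ≈ -8.63 kJ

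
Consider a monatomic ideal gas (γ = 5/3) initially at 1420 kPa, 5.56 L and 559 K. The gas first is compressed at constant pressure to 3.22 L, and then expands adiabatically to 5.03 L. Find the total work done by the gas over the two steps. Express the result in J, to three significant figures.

Step 1 (isobaric): W = PΔV = (1420 kPa)(3.22 − 5.56 L) = -3323 J.
After step 1: P = 1420 kPa, V = 3.22 L, T = 323.7 K.
Step 2 (adiabatic): W = (P₁V₁ − P₂V₂)/(γ−1) = (4572 − 3396)/0.667 = 1764 J.
W_total = -3323 + 1764 = -1559 J.

W_total ≈ -1560 J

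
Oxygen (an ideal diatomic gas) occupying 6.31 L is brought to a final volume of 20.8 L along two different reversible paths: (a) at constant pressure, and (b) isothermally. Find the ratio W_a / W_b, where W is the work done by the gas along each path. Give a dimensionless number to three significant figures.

W_a / W_b ≈ 1.93

Path (a) isobaric: W = P₁(V₂ − V₁) → W_a/(P₁V₁) = 2.296.
Path (b) isothermal: W = P₁V₁ ln(V₂/V₁) → W_b/(P₁V₁) = 1.193.
W_a / W_b = 2.296 / 1.193 = 1.925.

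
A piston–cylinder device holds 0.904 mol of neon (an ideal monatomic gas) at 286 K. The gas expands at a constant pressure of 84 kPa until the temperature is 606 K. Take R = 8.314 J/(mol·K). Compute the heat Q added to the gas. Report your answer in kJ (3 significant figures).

Isobaric: W = nRΔT = (0.904)(8.314)(320) = 2405 J.
ΔU = nCᵥΔT with Cᵥ = 3R/2: ΔU = (0.904)(12.47)(320) = 3608 J.
Q = ΔU + W = 3608 + 2405 = 6013 J.

Q ≈ 6.01 kJ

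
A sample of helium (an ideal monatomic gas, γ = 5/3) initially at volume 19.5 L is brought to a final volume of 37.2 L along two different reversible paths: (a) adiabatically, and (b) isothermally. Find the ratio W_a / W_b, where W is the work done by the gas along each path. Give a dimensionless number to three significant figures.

W_a / W_b ≈ 0.813

Path (a) adiabatic: W = P₁V₁(1 − (V₁/V₂)^(γ−1))/(γ−1) → W_a/(P₁V₁) = 0.5248.
Path (b) isothermal: W = P₁V₁ ln(V₂/V₁) → W_b/(P₁V₁) = 0.6459.
W_a / W_b = 0.5248 / 0.6459 = 0.8125.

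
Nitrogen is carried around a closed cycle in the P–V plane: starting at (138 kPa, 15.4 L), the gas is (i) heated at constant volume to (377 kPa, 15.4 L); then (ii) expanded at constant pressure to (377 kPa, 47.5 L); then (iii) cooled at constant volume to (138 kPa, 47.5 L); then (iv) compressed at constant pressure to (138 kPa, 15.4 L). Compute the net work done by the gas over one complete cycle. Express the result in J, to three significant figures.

W_net ≈ 7670 J

Constant-volume legs do no work.
W(ii) = (377)(47.5 − 15.4) = 12102 J; W(iv) = (138)(15.4 − 47.5) = -4430 J.
W_net = 12102 − 4430 = 7672 J (the clockwise enclosed area).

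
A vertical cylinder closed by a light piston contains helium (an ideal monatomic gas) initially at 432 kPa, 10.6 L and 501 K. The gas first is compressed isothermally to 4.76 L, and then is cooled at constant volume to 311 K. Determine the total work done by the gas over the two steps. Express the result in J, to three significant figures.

Step 1 (isothermal): W = P₁V₁ ln(V₂/V₁) = (4579) ln(4.76/10.6) = -3666 J.
Step 2 (isochoric): W = 0 (constant volume).
W_total = -3666 + 0 = -3666 J.

W_total ≈ -3670 J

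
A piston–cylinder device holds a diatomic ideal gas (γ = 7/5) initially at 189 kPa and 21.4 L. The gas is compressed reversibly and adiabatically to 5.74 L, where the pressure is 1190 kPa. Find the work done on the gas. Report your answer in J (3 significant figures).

Adiabatic: W = (P₁V₁ − P₂V₂)/(γ − 1) with γ = 7/5.
P₁V₁ = 4045 J, P₂V₂ = 6831 J.
W = (4045 − 6831) / 0.4 = -6965 J.
Work on gas = −W_by = 6965 J.

W ≈ 6970 J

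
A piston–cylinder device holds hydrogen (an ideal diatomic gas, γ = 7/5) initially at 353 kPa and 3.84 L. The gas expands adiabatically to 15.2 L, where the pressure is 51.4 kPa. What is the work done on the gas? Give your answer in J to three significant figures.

Adiabatic: W = (P₁V₁ − P₂V₂)/(γ − 1) with γ = 7/5.
P₁V₁ = 1356 J, P₂V₂ = 781.3 J.
W = (1356 − 781.3) / 0.4 = 1436 J.
Work on gas = −W_by = -1436 J.

W ≈ -1440 J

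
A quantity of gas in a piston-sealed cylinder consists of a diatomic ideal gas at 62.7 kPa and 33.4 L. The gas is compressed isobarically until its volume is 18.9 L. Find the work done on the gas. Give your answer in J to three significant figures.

Isobaric: W = P ΔV.
W = (62.7 kPa)(18.9 − 33.4 L) = (62.7)(-14.5) = -909.2 J.
Work on gas = −W_by = 909.2 J.

W ≈ 909 J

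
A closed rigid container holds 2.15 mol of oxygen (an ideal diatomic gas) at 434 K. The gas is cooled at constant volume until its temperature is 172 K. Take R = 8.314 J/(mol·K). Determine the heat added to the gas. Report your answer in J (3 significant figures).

Constant volume ⇒ W = 0, so Q = ΔU = nCᵥΔT with Cᵥ = 5R/2 = 20.79 J/(mol·K).
ΔU = (2.15)(20.79)(172 − 434) = -11708 J.

Q ≈ -11700 J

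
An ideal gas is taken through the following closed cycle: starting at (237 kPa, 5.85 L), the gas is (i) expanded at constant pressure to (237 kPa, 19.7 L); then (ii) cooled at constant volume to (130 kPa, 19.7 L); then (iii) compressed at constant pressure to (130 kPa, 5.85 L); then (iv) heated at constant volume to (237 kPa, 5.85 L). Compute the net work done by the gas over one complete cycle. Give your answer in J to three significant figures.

W_net ≈ 1480 J

Constant-volume legs do no work.
W(i) = (237)(19.7 − 5.85) = 3282 J; W(iii) = (130)(5.85 − 19.7) = -1800 J.
W_net = 3282 − 1800 = 1482 J (the clockwise enclosed area).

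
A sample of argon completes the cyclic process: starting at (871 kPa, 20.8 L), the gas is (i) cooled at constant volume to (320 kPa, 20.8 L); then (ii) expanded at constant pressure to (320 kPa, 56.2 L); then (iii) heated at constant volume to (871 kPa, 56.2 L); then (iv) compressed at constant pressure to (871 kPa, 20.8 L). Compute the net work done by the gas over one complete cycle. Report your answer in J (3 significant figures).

W_net ≈ -19500 J

Constant-volume legs do no work.
W(ii) = (320)(56.2 − 20.8) = 11328 J; W(iv) = (871)(20.8 − 56.2) = -30833 J.
W_net = 11328 − 30833 = -19505 J (the counter-clockwise enclosed area).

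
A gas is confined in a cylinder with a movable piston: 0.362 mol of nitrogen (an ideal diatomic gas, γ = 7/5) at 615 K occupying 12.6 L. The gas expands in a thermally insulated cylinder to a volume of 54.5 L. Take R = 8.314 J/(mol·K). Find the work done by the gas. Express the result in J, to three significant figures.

Adiabatic: TV^(γ−1) = const with γ = 7/5.
T₂ = T₁ (V₁/V₂)^(γ−1) = 615 × (12.6/54.5)^0.4 = 615 × 0.5567 = 342.3 K.
W_by = nCᵥ(T₁ − T₂) = (0.362)(20.79)(615 − 342.3) = 2051 J.

W ≈ 2050 J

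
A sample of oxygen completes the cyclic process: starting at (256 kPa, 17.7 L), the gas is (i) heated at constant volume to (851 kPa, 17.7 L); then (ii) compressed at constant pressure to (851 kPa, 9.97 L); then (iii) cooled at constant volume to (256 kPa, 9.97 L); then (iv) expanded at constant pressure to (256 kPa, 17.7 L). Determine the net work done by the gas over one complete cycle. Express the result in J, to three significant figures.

Constant-volume legs do no work.
W(ii) = (851)(9.97 − 17.7) = -6578 J; W(iv) = (256)(17.7 − 9.97) = 1979 J.
W_net = -6578 + 1979 = -4599 J (the counter-clockwise enclosed area).

W_net ≈ -4600 J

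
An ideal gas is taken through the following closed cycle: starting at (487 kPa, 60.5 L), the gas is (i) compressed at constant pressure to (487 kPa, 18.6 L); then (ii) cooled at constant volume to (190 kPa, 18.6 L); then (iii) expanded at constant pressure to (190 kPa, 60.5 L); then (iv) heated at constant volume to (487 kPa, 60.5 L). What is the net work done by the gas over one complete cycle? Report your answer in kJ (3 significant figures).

W_net ≈ -12.4 kJ

Constant-volume legs do no work.
W(i) = (487)(18.6 − 60.5) = -20405 J; W(iii) = (190)(60.5 − 18.6) = 7961 J.
W_net = -20405 + 7961 = -12444 J (the counter-clockwise enclosed area).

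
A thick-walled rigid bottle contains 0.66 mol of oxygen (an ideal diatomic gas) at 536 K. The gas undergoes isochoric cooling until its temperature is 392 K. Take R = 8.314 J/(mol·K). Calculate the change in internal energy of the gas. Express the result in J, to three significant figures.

Constant volume ⇒ W = 0, so Q = ΔU = nCᵥΔT with Cᵥ = 5R/2 = 20.79 J/(mol·K).
ΔU = (0.66)(20.79)(392 − 536) = -1975 J.

ΔU ≈ -1980 J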